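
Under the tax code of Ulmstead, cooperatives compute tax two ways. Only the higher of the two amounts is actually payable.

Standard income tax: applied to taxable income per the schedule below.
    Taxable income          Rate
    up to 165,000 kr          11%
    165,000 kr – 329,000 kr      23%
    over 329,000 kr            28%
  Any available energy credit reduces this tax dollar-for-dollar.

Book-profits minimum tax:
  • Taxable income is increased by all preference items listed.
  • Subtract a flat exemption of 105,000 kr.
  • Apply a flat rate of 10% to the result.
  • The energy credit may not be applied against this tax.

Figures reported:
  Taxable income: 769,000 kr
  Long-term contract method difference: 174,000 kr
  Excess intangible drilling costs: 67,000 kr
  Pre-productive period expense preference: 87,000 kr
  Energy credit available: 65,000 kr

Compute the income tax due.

114,070 kr

Book-profits minimum tax:
  Adjusted income: 769,000 kr + 174,000 kr + 67,000 kr + 87,000 kr = 1,097,000 kr
  Less exemption 105,000 kr → base 992,000 kr
  992,000 kr × 10% = 99,200 kr

Standard income tax:
  165,000 kr × 11% = 18,150 kr
  164,000 kr × 23% = 37,720 kr
  440,000 kr × 28% = 123,200 kr
  → 179,070 kr
  Less energy credit 65,000 kr → 114,070 kr

114,070 kr > 99,200 kr, so the standard income tax governs.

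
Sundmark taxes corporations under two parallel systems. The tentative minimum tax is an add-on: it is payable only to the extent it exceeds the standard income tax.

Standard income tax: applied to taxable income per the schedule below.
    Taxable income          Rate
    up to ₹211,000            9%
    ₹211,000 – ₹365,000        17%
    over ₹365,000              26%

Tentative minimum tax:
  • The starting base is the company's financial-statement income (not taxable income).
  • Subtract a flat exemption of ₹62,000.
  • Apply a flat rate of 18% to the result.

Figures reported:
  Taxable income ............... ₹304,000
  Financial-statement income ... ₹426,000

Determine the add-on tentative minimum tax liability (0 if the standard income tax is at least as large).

₹30,720

Standard income tax:
  ₹211,000 × 9% = ₹18,990
  ₹93,000 × 17% = ₹15,810
  → ₹34,800

Tentative minimum tax:
  Base (financial-statement income): ₹426,000
  Less exemption ₹62,000 → base ₹364,000
  ₹364,000 × 18% = ₹65,520

Excess of tentative minimum tax over standard income tax: ₹65,520 − ₹34,800 = ₹30,720.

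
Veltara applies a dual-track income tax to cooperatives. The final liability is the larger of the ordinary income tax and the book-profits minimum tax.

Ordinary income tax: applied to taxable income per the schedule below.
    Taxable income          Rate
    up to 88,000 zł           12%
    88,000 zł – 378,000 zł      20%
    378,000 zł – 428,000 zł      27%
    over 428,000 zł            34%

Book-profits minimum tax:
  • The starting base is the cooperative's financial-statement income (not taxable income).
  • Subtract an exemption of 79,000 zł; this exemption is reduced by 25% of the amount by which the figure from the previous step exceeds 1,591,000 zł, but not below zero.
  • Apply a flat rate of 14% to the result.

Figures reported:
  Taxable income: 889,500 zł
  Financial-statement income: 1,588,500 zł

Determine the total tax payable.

238,970 zł

Ordinary income tax:
  88,000 zł × 12% = 10,560 zł
  290,000 zł × 20% = 58,000 zł
  50,000 zł × 27% = 13,500 zł
  461,500 zł × 34% = 156,910 zł
  → 238,970 zł

Book-profits minimum tax:
  Base (financial-statement income): 1,588,500 zł
  Exemption: 1,588,500 zł ≤ 1,591,000 zł, so full 79,000 zł applies
  Base: 1,588,500 zł − 79,000 zł = 1,509,500 zł
  1,509,500 zł × 14% = 211,330 zł

238,970 zł > 211,330 zł, so the ordinary income tax governs.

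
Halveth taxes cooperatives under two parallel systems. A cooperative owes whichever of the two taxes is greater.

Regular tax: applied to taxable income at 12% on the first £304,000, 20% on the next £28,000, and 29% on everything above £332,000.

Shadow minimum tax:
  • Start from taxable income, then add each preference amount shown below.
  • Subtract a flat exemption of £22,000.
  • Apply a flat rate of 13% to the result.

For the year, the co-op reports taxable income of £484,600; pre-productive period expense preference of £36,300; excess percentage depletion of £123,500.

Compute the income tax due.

£86,334

Regular tax:
  £304,000 × 12% = £36,480
  £28,000 × 20% = £5,600
  £152,600 × 29% = £44,254
  → £86,334

Shadow minimum tax:
  Adjusted income: £484,600 + £36,300 + £123,500 = £644,400
  Less exemption £22,000 → base £622,400
  £622,400 × 13% = £80,912

£86,334 > £80,912, so the regular tax governs.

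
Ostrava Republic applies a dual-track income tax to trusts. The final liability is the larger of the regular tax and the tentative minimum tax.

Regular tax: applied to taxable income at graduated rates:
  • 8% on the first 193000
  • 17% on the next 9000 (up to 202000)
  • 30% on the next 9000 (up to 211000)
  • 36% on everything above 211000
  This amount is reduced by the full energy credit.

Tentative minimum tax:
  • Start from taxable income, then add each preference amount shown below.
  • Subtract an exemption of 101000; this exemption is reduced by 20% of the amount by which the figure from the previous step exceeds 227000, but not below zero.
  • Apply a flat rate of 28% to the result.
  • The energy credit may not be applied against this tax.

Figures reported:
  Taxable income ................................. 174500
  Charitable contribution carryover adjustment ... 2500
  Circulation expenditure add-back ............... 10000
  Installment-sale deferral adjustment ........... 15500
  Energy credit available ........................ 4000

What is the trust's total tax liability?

Regular tax:
  174500 × 8% = 13960
  Less energy credit 4000 → 9960

Tentative minimum tax:
  Adjusted income: 174500 + 2500 + 10000 + 15500 = 202500
  Exemption: 202500 ≤ 227000, so full 101000 applies
  Base: 202500 − 101000 = 101500
  101500 × 28% = 28420

28420 > 9960, so the tentative minimum tax is the binding amount.

28420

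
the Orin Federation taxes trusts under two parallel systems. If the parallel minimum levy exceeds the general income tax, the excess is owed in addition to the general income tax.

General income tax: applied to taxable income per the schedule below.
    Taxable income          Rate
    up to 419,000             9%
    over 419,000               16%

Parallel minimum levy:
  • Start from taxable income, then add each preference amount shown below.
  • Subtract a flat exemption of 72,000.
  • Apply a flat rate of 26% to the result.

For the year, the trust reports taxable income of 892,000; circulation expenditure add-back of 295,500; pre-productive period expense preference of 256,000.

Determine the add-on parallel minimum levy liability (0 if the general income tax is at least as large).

Parallel minimum levy:
  Adjusted income: 892,000 + 295,500 + 256,000 = 1,443,500
  Less exemption 72,000 → base 1,371,500
  1,371,500 × 26% = 356,590

General income tax:
  419,000 × 9% = 37,710
  473,000 × 16% = 75,680
  → 113,390

Excess of parallel minimum levy over general income tax: 356,590 − 113,390 = 243,200.

243,200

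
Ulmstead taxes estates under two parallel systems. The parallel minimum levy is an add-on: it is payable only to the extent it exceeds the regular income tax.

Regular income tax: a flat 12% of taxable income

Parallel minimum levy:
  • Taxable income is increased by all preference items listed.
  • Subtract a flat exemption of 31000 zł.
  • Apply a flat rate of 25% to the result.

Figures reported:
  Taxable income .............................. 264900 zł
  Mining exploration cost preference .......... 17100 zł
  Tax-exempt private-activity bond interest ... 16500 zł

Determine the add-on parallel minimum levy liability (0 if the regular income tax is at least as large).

35087 zł

Parallel minimum levy:
  Adjusted income: 264900 zł + 17100 zł + 16500 zł = 298500 zł
  Less exemption 31000 zł → base 267500 zł
  267500 zł × 25% = 66875 zł

Regular income tax:
  264900 zł × 12% = 31788 zł

Excess of parallel minimum levy over regular income tax: 66875 zł − 31788 zł = 35087 zł.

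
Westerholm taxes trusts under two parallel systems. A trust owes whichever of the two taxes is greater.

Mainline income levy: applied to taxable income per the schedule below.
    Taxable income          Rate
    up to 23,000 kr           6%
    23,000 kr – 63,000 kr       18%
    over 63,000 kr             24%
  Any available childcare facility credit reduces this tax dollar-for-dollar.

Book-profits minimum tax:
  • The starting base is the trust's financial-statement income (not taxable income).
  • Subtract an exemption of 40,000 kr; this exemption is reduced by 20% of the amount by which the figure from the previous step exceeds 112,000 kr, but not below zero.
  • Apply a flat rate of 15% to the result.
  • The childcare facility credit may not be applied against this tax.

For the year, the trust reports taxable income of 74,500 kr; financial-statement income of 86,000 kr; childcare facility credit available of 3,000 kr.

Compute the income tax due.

Mainline income levy:
  23,000 kr × 6% = 1,380 kr
  40,000 kr × 18% = 7,200 kr
  11,500 kr × 24% = 2,760 kr
  → 11,340 kr
  Less childcare facility credit 3,000 kr → 8,340 kr

Book-profits minimum tax:
  Base (financial-statement income): 86,000 kr
  Exemption: 86,000 kr ≤ 112,000 kr, so full 40,000 kr applies
  Base: 86,000 kr − 40,000 kr = 46,000 kr
  46,000 kr × 15% = 6,900 kr

8,340 kr > 6,900 kr, so the mainline income levy governs.

8,340 kr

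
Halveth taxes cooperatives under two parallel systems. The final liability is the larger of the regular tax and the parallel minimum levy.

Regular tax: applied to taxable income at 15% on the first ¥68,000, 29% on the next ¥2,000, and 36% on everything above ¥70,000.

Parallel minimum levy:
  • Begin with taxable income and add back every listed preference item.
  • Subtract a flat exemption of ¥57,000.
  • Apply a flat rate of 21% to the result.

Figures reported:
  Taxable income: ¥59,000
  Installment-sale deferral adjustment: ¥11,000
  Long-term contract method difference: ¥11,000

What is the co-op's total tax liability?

¥8,850

Parallel minimum levy:
  Adjusted income: ¥59,000 + ¥11,000 + ¥11,000 = ¥81,000
  Less exemption ¥57,000 → base ¥24,000
  ¥24,000 × 21% = ¥5,040

Regular tax:
  ¥59,000 × 15% = ¥8,850

¥8,850 > ¥5,040, so the regular tax governs.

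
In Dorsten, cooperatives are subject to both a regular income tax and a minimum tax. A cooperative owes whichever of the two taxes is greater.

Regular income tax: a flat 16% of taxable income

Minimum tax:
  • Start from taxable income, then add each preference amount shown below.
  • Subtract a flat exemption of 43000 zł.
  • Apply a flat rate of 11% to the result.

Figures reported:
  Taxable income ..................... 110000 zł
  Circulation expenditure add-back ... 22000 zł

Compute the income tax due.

17600 zł

Minimum tax:
  Adjusted income: 110000 zł + 22000 zł = 132000 zł
  Less exemption 43000 zł → base 89000 zł
  89000 zł × 11% = 9790 zł

Regular income tax:
  110000 zł × 16% = 17600 zł

17600 zł > 9790 zł, so the regular income tax governs.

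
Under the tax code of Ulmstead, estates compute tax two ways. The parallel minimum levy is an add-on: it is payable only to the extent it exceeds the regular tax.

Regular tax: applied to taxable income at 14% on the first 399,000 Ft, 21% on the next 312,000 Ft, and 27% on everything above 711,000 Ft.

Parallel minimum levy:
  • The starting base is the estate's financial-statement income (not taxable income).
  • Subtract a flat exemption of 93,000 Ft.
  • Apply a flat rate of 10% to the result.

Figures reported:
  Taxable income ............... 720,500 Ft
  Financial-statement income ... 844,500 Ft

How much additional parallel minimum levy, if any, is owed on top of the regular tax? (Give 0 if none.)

0 Ft

Regular tax:
  399,000 Ft × 14% = 55,860 Ft
  312,000 Ft × 21% = 65,520 Ft
  9,500 Ft × 27% = 2,565 Ft
  → 123,945 Ft

Parallel minimum levy:
  Base (financial-statement income): 844,500 Ft
  Less exemption 93,000 Ft → base 751,500 Ft
  751,500 Ft × 10% = 75,150 Ft

75,150 Ft ≤ 123,945 Ft, so no add-on is due.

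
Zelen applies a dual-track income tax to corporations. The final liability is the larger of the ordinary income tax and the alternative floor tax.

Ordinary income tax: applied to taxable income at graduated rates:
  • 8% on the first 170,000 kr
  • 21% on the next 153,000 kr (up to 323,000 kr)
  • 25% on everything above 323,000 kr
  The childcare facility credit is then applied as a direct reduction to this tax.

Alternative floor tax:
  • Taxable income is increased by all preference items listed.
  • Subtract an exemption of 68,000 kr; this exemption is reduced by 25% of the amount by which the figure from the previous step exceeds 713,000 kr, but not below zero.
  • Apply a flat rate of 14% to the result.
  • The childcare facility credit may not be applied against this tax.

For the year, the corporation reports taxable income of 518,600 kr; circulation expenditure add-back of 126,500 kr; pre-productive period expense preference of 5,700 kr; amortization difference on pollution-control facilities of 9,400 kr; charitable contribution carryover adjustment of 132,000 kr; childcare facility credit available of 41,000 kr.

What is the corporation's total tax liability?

104,160 kr

Ordinary income tax:
  170,000 kr × 8% = 13,600 kr
  153,000 kr × 21% = 32,130 kr
  195,600 kr × 25% = 48,900 kr
  → 94,630 kr
  Less childcare facility credit 41,000 kr → 53,630 kr

Alternative floor tax:
  Adjusted income: 518,600 kr + 126,500 kr + 5,700 kr + 9,400 kr + 132,000 kr = 792,200 kr
  Exemption: 68,000 kr − 25% × (792,200 kr − 713,000 kr) = 68,000 kr − 19,800 kr = 48,200 kr
  Base: 792,200 kr − 48,200 kr = 744,000 kr
  744,000 kr × 14% = 104,160 kr

104,160 kr > 53,630 kr, so the alternative floor tax is the binding amount.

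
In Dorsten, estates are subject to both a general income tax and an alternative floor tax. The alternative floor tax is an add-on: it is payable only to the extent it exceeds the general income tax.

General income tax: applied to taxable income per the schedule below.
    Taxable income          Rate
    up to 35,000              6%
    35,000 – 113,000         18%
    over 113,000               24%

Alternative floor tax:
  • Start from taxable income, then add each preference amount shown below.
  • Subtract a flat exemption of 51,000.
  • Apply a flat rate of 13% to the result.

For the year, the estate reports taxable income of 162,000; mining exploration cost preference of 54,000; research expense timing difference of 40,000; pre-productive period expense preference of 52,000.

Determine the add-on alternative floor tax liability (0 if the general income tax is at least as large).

5,510

Alternative floor tax:
  Adjusted income: 162,000 + 54,000 + 40,000 + 52,000 = 308,000
  Less exemption 51,000 → base 257,000
  257,000 × 13% = 33,410

General income tax:
  35,000 × 6% = 2,100
  78,000 × 18% = 14,040
  49,000 × 24% = 11,760
  → 27,900

Excess of alternative floor tax over general income tax: 33,410 − 27,900 = 5,510.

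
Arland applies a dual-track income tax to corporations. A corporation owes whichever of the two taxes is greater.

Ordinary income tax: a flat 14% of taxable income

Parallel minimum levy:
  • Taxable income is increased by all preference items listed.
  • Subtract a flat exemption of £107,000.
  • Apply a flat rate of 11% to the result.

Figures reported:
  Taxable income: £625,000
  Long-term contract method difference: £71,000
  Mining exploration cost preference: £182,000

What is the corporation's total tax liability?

£87,500

Ordinary income tax:
  £625,000 × 14% = £87,500

Parallel minimum levy:
  Adjusted income: £625,000 + £71,000 + £182,000 = £878,000
  Less exemption £107,000 → base £771,000
  £771,000 × 11% = £84,810

£87,500 > £84,810, so the ordinary income tax governs.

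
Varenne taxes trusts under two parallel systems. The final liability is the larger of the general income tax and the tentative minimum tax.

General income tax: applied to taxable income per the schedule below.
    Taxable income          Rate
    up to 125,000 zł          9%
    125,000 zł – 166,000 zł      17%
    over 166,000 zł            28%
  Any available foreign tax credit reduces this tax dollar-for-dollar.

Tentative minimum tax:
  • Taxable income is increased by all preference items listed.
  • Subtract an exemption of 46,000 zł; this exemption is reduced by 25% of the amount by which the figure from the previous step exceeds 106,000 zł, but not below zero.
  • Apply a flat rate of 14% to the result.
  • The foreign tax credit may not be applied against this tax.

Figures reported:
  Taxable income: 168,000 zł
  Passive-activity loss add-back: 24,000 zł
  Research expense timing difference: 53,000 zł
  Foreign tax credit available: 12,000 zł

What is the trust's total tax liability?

32,725 zł

Tentative minimum tax:
  Adjusted income: 168,000 zł + 24,000 zł + 53,000 zł = 245,000 zł
  Exemption: 46,000 zł − 25% × (245,000 zł − 106,000 zł) = 46,000 zł − 34,750 zł = 11,250 zł
  Base: 245,000 zł − 11,250 zł = 233,750 zł
  233,750 zł × 14% = 32,725 zł

General income tax:
  125,000 zł × 9% = 11,250 zł
  41,000 zł × 17% = 6,970 zł
  2,000 zł × 28% = 560 zł
  → 18,780 zł
  Less foreign tax credit 12,000 zł → 6,780 zł

32,725 zł > 6,780 zł, so the tentative minimum tax is the binding amount.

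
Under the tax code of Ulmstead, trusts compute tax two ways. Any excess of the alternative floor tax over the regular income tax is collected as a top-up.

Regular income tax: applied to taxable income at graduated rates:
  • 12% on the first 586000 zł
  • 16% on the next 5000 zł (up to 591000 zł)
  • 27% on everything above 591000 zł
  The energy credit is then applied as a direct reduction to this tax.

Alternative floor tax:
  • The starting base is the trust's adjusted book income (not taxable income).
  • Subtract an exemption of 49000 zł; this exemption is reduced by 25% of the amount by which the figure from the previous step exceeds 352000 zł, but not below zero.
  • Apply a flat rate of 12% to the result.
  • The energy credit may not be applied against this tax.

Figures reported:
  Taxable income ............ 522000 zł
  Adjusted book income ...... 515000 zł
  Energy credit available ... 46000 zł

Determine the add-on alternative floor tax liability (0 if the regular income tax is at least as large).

Alternative floor tax:
  Base (adjusted book income): 515000 zł
  Exemption: 49000 zł − 25% × (515000 zł − 352000 zł) = 49000 zł − 40750 zł = 8250 zł
  Base: 515000 zł − 8250 zł = 506750 zł
  506750 zł × 12% = 60810 zł

Regular income tax:
  522000 zł × 12% = 62640 zł
  Less energy credit 46000 zł → 16640 zł

Excess of alternative floor tax over regular income tax: 60810 zł − 16640 zł = 44170 zł.

44170 zł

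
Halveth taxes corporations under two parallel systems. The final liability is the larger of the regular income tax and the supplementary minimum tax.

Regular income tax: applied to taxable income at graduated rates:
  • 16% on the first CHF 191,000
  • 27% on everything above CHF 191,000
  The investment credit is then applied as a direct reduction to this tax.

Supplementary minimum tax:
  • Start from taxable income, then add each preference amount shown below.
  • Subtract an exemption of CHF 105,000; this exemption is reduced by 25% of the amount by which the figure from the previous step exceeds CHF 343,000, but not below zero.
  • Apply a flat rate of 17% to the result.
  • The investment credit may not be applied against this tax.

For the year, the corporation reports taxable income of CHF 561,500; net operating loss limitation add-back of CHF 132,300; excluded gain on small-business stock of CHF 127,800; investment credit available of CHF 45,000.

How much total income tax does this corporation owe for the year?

CHF 139,672

Regular income tax:
  CHF 191,000 × 16% = CHF 30,560
  CHF 370,500 × 27% = CHF 100,035
  → CHF 130,595
  Less investment credit CHF 45,000 → CHF 85,595

Supplementary minimum tax:
  Adjusted income: CHF 561,500 + CHF 132,300 + CHF 127,800 = CHF 821,600
  Exemption: 25% × (CHF 821,600 − CHF 343,000) = CHF 119,650 ≥ CHF 105,000, so the exemption is fully phased out
  Base: CHF 821,600 − CHF 0 = CHF 821,600
  CHF 821,600 × 17% = CHF 139,672

CHF 139,672 > CHF 85,595, so the supplementary minimum tax is the binding amount.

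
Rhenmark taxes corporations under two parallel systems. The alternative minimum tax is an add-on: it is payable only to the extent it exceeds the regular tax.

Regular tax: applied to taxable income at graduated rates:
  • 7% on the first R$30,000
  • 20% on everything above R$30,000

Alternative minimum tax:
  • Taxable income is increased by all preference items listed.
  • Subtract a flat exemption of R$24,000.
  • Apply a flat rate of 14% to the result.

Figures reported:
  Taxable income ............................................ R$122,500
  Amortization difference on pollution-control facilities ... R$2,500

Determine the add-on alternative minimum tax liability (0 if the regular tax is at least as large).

R$0

Alternative minimum tax:
  Adjusted income: R$122,500 + R$2,500 = R$125,000
  Less exemption R$24,000 → base R$101,000
  R$101,000 × 14% = R$14,140

Regular tax:
  R$30,000 × 7% = R$2,100
  R$92,500 × 20% = R$18,500
  → R$20,600

R$14,140 ≤ R$20,600, so no add-on is due.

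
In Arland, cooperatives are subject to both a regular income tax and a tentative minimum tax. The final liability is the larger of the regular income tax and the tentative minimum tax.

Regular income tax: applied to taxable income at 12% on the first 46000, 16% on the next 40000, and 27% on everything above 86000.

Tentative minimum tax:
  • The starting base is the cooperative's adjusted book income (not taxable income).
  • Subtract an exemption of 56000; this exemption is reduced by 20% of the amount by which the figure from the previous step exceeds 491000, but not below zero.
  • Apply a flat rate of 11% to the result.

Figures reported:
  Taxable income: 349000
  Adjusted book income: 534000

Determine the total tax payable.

Regular income tax:
  46000 × 12% = 5520
  40000 × 16% = 6400
  263000 × 27% = 71010
  → 82930

Tentative minimum tax:
  Base (adjusted book income): 534000
  Exemption: 56000 − 20% × (534000 − 491000) = 56000 − 8600 = 47400
  Base: 534000 − 47400 = 486600
  486600 × 11% = 53526

82930 > 53526, so the regular income tax governs.

82930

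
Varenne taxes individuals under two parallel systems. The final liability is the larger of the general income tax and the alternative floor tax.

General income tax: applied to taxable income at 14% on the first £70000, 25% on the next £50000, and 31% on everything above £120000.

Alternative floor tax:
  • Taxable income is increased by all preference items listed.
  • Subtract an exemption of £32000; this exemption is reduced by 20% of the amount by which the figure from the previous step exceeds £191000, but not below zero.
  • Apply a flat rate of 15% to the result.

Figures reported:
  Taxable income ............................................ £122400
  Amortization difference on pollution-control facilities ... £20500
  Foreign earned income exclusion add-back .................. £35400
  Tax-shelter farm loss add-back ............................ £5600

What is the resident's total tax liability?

£23044

Alternative floor tax:
  Adjusted income: £122400 + £20500 + £35400 + £5600 = £183900
  Exemption: £183900 ≤ £191000, so full £32000 applies
  Base: £183900 − £32000 = £151900
  £151900 × 15% = £22785

General income tax:
  £70000 × 14% = £9800
  £50000 × 25% = £12500
  £2400 × 31% = £744
  → £23044

£23044 > £22785, so the general income tax governs.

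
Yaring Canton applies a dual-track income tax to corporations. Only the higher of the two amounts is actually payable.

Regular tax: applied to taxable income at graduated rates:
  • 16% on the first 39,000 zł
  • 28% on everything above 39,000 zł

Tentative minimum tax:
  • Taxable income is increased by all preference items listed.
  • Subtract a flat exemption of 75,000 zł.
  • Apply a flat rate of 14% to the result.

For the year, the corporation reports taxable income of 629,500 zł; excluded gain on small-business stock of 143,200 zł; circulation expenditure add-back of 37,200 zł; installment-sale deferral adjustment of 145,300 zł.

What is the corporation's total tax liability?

Regular tax:
  39,000 zł × 16% = 6,240 zł
  590,500 zł × 28% = 165,340 zł
  → 171,580 zł

Tentative minimum tax:
  Adjusted income: 629,500 zł + 143,200 zł + 37,200 zł + 145,300 zł = 955,200 zł
  Less exemption 75,000 zł → base 880,200 zł
  880,200 zł × 14% = 123,228 zł

171,580 zł > 123,228 zł, so the regular tax governs.

171,580 zł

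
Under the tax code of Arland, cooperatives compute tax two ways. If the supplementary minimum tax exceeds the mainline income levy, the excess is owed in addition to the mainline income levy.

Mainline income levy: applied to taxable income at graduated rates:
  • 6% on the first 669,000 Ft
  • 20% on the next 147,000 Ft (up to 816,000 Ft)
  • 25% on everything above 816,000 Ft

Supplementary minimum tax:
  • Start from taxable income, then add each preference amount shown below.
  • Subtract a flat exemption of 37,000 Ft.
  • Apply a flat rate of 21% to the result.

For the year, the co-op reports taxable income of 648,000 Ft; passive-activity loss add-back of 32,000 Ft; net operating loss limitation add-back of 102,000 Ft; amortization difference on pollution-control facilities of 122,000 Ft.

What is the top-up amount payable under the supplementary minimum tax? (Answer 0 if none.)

143,190 Ft

Mainline income levy:
  648,000 Ft × 6% = 38,880 Ft

Supplementary minimum tax:
  Adjusted income: 648,000 Ft + 32,000 Ft + 102,000 Ft + 122,000 Ft = 904,000 Ft
  Less exemption 37,000 Ft → base 867,000 Ft
  867,000 Ft × 21% = 182,070 Ft

Excess of supplementary minimum tax over mainline income levy: 182,070 Ft − 38,880 Ft = 143,190 Ft.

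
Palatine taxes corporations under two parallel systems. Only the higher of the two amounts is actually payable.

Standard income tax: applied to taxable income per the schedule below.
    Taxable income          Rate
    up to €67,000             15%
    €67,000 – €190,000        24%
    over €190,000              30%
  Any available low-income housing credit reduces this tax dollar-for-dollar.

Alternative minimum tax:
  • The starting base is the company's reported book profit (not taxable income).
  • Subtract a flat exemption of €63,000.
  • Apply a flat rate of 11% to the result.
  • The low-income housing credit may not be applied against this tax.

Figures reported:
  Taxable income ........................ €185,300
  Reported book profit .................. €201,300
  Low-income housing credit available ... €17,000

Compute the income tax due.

Standard income tax:
  €67,000 × 15% = €10,050
  €118,300 × 24% = €28,392
  → €38,442
  Less low-income housing credit €17,000 → €21,442

Alternative minimum tax:
  Base (reported book profit): €201,300
  Less exemption €63,000 → base €138,300
  €138,300 × 11% = €15,213

€21,442 > €15,213, so the standard income tax governs.

€21,442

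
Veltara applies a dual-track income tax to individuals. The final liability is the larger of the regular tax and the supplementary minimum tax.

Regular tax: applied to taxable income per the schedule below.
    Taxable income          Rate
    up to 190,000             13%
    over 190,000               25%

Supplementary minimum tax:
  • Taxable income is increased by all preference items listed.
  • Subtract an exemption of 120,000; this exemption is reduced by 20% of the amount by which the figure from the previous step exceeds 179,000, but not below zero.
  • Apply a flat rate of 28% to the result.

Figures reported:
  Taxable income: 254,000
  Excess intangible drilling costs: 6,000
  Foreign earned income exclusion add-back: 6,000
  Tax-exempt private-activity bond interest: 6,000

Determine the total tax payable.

47,768

Regular tax:
  190,000 × 13% = 24,700
  64,000 × 25% = 16,000
  → 40,700

Supplementary minimum tax:
  Adjusted income: 254,000 + 6,000 + 6,000 + 6,000 = 272,000
  Exemption: 120,000 − 20% × (272,000 − 179,000) = 120,000 − 18,600 = 101,400
  Base: 272,000 − 101,400 = 170,600
  170,600 × 28% = 47,768

47,768 > 40,700, so the supplementary minimum tax is the binding amount.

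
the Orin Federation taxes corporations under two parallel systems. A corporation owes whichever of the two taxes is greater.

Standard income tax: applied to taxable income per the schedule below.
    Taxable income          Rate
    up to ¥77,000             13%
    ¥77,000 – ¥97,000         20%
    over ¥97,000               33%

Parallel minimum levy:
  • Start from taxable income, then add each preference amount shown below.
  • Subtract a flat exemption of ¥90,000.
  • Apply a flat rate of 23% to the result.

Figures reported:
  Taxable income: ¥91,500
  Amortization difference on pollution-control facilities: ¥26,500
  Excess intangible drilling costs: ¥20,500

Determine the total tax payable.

Standard income tax:
  ¥77,000 × 13% = ¥10,010
  ¥14,500 × 20% = ¥2,900
  → ¥12,910

Parallel minimum levy:
  Adjusted income: ¥91,500 + ¥26,500 + ¥20,500 = ¥138,500
  Less exemption ¥90,000 → base ¥48,500
  ¥48,500 × 23% = ¥11,155

¥12,910 > ¥11,155, so the standard income tax governs.

¥12,910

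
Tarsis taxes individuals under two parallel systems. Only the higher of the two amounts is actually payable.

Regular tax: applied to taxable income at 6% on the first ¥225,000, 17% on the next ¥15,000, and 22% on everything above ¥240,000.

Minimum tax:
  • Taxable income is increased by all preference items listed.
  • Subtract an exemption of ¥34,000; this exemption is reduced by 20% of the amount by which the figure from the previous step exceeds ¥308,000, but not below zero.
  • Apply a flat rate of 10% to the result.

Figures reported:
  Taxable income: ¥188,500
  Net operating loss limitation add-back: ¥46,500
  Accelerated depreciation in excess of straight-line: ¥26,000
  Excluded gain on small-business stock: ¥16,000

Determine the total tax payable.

¥24,300

Regular tax:
  ¥188,500 × 6% = ¥11,310

Minimum tax:
  Adjusted income: ¥188,500 + ¥46,500 + ¥26,000 + ¥16,000 = ¥277,000
  Exemption: ¥277,000 ≤ ¥308,000, so full ¥34,000 applies
  Base: ¥277,000 − ¥34,000 = ¥243,000
  ¥243,000 × 10% = ¥24,300

¥24,300 > ¥11,310, so the minimum tax is the binding amount.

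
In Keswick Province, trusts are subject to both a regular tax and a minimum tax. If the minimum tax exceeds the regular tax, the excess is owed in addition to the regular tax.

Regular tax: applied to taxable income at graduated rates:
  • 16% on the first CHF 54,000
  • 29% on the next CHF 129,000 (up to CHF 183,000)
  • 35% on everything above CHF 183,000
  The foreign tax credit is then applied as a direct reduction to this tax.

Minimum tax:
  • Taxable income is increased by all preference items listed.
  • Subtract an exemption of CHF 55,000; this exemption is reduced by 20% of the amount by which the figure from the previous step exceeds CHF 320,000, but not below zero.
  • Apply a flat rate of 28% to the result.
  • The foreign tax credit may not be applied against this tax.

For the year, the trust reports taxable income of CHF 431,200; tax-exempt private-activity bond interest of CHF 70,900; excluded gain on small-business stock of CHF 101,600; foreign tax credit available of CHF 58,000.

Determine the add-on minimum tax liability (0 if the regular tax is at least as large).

CHF 94,116

Minimum tax:
  Adjusted income: CHF 431,200 + CHF 70,900 + CHF 101,600 = CHF 603,700
  Exemption: 20% × (CHF 603,700 − CHF 320,000) = CHF 56,740 ≥ CHF 55,000, so the exemption is fully phased out
  Base: CHF 603,700 − CHF 0 = CHF 603,700
  CHF 603,700 × 28% = CHF 169,036

Regular tax:
  CHF 54,000 × 16% = CHF 8,640
  CHF 129,000 × 29% = CHF 37,410
  CHF 248,200 × 35% = CHF 86,870
  → CHF 132,920
  Less foreign tax credit CHF 58,000 → CHF 74,920

Excess of minimum tax over regular tax: CHF 169,036 − CHF 74,920 = CHF 94,116.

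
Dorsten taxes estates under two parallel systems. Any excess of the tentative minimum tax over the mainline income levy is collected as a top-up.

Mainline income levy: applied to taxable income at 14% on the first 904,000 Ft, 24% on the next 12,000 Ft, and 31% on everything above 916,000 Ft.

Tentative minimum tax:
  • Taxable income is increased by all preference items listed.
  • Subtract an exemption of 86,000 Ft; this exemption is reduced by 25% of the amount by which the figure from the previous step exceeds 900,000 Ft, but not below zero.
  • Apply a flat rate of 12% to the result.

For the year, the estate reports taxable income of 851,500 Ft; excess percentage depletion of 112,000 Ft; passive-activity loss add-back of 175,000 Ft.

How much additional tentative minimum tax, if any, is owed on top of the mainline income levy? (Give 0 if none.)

Tentative minimum tax:
  Adjusted income: 851,500 Ft + 112,000 Ft + 175,000 Ft = 1,138,500 Ft
  Exemption: 86,000 Ft − 25% × (1,138,500 Ft − 900,000 Ft) = 86,000 Ft − 59,625 Ft = 26,375 Ft
  Base: 1,138,500 Ft − 26,375 Ft = 1,112,125 Ft
  1,112,125 Ft × 12% = 133,455 Ft

Mainline income levy:
  851,500 Ft × 14% = 119,210 Ft

Excess of tentative minimum tax over mainline income levy: 133,455 Ft − 119,210 Ft = 14,245 Ft.

14,245 Ft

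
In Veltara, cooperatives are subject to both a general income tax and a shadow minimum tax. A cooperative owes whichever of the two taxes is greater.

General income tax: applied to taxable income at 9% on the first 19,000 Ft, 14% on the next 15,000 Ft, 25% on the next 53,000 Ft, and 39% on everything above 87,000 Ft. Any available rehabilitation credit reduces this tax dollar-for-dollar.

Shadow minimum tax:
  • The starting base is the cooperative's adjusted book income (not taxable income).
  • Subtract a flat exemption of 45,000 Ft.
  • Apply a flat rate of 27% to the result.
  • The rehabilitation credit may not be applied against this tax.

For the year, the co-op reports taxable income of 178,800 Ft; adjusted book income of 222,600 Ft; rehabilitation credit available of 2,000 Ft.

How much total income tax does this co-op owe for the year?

50,862 Ft

General income tax:
  19,000 Ft × 9% = 1,710 Ft
  15,000 Ft × 14% = 2,100 Ft
  53,000 Ft × 25% = 13,250 Ft
  91,800 Ft × 39% = 35,802 Ft
  → 52,862 Ft
  Less rehabilitation credit 2,000 Ft → 50,862 Ft

Shadow minimum tax:
  Base (adjusted book income): 222,600 Ft
  Less exemption 45,000 Ft → base 177,600 Ft
  177,600 Ft × 27% = 47,952 Ft

50,862 Ft > 47,952 Ft, so the general income tax governs.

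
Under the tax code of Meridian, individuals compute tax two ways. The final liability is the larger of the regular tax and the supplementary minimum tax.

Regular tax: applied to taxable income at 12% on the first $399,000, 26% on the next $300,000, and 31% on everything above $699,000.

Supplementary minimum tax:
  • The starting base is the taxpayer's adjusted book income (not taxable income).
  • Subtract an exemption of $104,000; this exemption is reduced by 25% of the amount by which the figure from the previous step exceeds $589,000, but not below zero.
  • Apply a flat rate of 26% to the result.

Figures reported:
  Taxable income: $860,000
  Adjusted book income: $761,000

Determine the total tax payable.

$182,000

Regular tax:
  $399,000 × 12% = $47,880
  $300,000 × 26% = $78,000
  $161,000 × 31% = $49,910
  → $175,790

Supplementary minimum tax:
  Base (adjusted book income): $761,000
  Exemption: $104,000 − 25% × ($761,000 − $589,000) = $104,000 − $43,000 = $61,000
  Base: $761,000 − $61,000 = $700,000
  $700,000 × 26% = $182,000

$182,000 > $175,790, so the supplementary minimum tax is the binding amount.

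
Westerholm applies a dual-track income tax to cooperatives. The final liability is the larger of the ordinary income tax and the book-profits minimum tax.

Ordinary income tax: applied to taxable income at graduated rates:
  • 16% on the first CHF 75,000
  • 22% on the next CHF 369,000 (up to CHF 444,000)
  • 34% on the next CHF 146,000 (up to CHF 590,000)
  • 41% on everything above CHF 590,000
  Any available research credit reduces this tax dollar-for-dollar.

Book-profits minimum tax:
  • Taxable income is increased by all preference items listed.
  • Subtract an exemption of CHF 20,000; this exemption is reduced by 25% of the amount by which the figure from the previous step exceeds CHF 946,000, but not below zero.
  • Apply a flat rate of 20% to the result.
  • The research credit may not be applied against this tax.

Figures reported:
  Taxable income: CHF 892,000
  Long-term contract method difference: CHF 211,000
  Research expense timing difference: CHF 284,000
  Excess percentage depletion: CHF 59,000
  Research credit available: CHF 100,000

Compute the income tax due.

CHF 289,200

Book-profits minimum tax:
  Adjusted income: CHF 892,000 + CHF 211,000 + CHF 284,000 + CHF 59,000 = CHF 1,446,000
  Exemption: 25% × (CHF 1,446,000 − CHF 946,000) = CHF 125,000 ≥ CHF 20,000, so the exemption is fully phased out
  Base: CHF 1,446,000 − CHF 0 = CHF 1,446,000
  CHF 1,446,000 × 20% = CHF 289,200

Ordinary income tax:
  CHF 75,000 × 16% = CHF 12,000
  CHF 369,000 × 22% = CHF 81,180
  CHF 146,000 × 34% = CHF 49,640
  CHF 302,000 × 41% = CHF 123,820
  → CHF 266,640
  Less research credit CHF 100,000 → CHF 166,640

CHF 289,200 > CHF 166,640, so the book-profits minimum tax is the binding amount.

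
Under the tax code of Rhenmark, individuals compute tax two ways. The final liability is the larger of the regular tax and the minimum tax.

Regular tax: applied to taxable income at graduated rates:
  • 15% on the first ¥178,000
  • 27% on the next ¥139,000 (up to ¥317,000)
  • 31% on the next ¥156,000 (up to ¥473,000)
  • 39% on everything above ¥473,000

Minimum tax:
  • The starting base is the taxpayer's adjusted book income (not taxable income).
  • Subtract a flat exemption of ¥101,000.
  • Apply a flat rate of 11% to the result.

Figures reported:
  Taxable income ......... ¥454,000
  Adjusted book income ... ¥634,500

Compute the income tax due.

Minimum tax:
  Base (adjusted book income): ¥634,500
  Less exemption ¥101,000 → base ¥533,500
  ¥533,500 × 11% = ¥58,685

Regular tax:
  ¥178,000 × 15% = ¥26,700
  ¥139,000 × 27% = ¥37,530
  ¥137,000 × 31% = ¥42,470
  → ¥106,700

¥106,700 > ¥58,685, so the regular tax governs.

¥106,700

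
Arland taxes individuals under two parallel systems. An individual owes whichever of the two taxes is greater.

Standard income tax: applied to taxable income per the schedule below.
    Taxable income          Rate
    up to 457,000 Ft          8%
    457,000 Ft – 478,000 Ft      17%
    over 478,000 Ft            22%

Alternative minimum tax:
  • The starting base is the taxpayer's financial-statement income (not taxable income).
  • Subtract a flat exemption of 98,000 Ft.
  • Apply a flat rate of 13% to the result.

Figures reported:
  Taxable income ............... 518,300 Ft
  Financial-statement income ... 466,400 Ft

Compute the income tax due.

Alternative minimum tax:
  Base (financial-statement income): 466,400 Ft
  Less exemption 98,000 Ft → base 368,400 Ft
  368,400 Ft × 13% = 47,892 Ft

Standard income tax:
  457,000 Ft × 8% = 36,560 Ft
  21,000 Ft × 17% = 3,570 Ft
  40,300 Ft × 22% = 8,866 Ft
  → 48,996 Ft

48,996 Ft > 47,892 Ft, so the standard income tax governs.

48,996 Ft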